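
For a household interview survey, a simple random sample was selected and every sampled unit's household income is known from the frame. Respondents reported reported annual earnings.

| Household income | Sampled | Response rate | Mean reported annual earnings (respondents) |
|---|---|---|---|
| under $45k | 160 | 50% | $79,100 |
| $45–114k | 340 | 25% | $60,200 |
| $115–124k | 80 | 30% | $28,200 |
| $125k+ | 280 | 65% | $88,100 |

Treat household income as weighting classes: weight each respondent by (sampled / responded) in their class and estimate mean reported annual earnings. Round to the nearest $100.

$69,800

Weighting each respondent by the inverse class response rate inflates each class back to its sampled size, so the class weight is n_sampled:
  under $45k: 160 × 79,100 = 12,656,000
  $45–114k: 340 × 60,200 = 20,468,000
  $115–124k: 80 × 28,200 = 2,256,000
  $125k+: 280 × 88,100 = 24,668,000
Adjusted estimate = 60,048,000 / 860 = 69823.3 → $69,800.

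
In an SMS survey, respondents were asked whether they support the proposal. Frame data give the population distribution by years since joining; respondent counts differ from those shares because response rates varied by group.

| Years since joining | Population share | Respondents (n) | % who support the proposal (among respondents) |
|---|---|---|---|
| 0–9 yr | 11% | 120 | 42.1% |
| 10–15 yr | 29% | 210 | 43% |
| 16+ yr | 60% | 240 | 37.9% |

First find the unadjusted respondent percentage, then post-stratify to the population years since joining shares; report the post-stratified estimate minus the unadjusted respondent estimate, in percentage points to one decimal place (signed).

Unadjusted (pooled respondent) estimate weights by respondent counts:
  (120/570)×42.1 + (210/570)×43 + (240/570)×37.9 = 40.6632%
Post-stratified estimate weights by population shares:
  0.11×42.1 + 0.29×43 + 0.6×37.9 = 39.841%
Difference = 39.841 − 40.6632 = -0.8222 pp.

-0.8 percentage points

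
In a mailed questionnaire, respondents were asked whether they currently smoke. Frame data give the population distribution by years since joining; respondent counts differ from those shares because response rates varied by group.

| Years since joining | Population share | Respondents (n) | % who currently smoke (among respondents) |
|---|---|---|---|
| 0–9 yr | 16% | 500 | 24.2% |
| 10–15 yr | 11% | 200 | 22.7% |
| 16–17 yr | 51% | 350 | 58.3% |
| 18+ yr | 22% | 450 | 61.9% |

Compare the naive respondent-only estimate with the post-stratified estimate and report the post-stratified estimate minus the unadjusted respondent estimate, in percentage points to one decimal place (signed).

Naive respondent-only estimate (weights = respondent counts):
  (500/1500)×24.2 + (200/1500)×22.7 + (350/1500)×58.3 + (450/1500)×61.9 = 43.2667%
Post-stratifying to population shares instead:
  0.16×24.2 + 0.11×22.7 + 0.51×58.3 + 0.22×61.9 = 49.72%
Difference = 49.72 − 43.2667 = 6.4533 pp.

+6.5 percentage points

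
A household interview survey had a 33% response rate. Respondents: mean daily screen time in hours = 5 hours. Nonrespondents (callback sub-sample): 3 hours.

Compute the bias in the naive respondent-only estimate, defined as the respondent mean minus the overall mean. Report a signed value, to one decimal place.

Nonresponse fraction = 1 − 0.33 = 0.67.
Bias = (nonresponse fraction) × (respondent mean − nonrespondent mean)
     = 0.67 × (5 − 3) = 0.67 × 2 = 1.34.

+1.3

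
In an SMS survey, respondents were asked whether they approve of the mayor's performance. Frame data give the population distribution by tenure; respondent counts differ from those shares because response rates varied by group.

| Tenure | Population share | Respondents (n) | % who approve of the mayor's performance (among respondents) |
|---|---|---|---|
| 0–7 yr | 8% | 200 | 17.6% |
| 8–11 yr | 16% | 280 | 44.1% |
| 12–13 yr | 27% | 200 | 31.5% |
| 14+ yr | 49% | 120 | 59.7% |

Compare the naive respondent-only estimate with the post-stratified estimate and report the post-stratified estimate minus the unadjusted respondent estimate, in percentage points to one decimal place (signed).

Naive respondent-only estimate (weights = respondent counts):
  (200/800)×17.6 + (280/800)×44.1 + (200/800)×31.5 + (120/800)×59.7 = 36.665%
Post-stratifying to population shares instead:
  0.08×17.6 + 0.16×44.1 + 0.27×31.5 + 0.49×59.7 = 46.222%
Difference = 46.222 − 36.665 = 9.557 pp.

+9.6 percentage points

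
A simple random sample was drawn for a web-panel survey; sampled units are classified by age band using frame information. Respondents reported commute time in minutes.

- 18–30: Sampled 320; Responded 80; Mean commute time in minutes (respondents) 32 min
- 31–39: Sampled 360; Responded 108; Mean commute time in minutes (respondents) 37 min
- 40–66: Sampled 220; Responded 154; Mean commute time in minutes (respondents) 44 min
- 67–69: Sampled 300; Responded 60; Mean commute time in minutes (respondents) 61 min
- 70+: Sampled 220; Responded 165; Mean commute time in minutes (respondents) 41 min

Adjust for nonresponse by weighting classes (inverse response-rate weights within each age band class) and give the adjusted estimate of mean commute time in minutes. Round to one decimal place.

Response rates by class: 18–30 80/320 = 25%, 31–39 108/360 = 30%, 40–66 154/220 = 70%, 67–69 60/300 = 20%, 70+ 165/220 = 75%.
Weighting each respondent by the inverse class response rate inflates each class back to its sampled size, so the class weight is n_sampled:
  18–30: 320 × 32 = 10,240
  31–39: 360 × 37 = 13,320
  40–66: 220 × 44 = 9680
  67–69: 300 × 61 = 18,300
  70+: 220 × 41 = 9020
Adjusted estimate = 60,560 / 1,420 = 42.6479 → 42.6.

42.6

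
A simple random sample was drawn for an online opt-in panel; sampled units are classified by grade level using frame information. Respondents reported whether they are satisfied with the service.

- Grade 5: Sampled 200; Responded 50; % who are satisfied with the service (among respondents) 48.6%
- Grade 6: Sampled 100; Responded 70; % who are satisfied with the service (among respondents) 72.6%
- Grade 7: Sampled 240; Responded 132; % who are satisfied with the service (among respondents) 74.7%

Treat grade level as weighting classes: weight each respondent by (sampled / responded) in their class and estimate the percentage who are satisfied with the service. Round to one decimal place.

64.6%

Response rates by class: Grade 5 50/200 = 25%, Grade 6 70/100 = 70%, Grade 7 132/240 = 55%.
Inverse-response-rate weighting restores each class to its sampled count, so class totals weight by n_sampled:
  Grade 5: 200 × 48.6 = 9720
  Grade 6: 100 × 72.6 = 7260
  Grade 7: 240 × 74.7 = 17,928
Adjusted estimate = 34,908 / 540 = 64.6444 → 64.6%.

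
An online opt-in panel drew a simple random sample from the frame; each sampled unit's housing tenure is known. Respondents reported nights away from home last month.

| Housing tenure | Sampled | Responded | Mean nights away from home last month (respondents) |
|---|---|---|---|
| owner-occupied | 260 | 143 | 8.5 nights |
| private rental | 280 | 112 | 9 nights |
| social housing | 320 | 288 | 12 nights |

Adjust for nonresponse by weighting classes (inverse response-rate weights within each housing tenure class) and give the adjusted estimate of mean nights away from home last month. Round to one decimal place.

Class response rates: owner-occupied 143/260 = 55%, private rental 112/280 = 40%, social housing 288/320 = 90%.
With weight = n_sampled/n_responded per class, the weighted class total is n_sampled:
  owner-occupied: 260 × 8.5 = 2210
  private rental: 280 × 9 = 2520
  social housing: 320 × 12 = 3840
Adjusted estimate = 8570 / 860 = 9.96512 → 10.0.

10.0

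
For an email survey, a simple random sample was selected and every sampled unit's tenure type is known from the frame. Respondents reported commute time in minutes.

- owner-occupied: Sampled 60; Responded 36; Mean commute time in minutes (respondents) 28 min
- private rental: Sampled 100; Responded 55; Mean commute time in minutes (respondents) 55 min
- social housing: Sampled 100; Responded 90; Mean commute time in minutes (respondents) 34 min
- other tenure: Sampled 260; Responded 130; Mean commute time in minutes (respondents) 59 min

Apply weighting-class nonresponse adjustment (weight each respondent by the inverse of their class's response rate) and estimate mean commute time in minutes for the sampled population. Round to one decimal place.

Class response rates: owner-occupied 36/60 = 60%, private rental 55/100 = 55%, social housing 90/100 = 90%, other tenure 130/260 = 50%.
Weighting each respondent by the inverse class response rate inflates each class back to its sampled size, so the class weight is n_sampled:
  owner-occupied: 60 × 28 = 1680
  private rental: 100 × 55 = 5500
  social housing: 100 × 34 = 3400
  other tenure: 260 × 59 = 15,340
Adjusted estimate = 25,920 / 520 = 49.8462 → 49.8.

49.8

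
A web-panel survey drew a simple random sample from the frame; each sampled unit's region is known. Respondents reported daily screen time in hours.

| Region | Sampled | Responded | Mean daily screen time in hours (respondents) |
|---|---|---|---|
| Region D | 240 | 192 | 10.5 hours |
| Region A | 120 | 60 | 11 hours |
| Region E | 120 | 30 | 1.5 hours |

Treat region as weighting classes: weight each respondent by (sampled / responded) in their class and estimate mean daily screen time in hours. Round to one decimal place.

Response rates by class: Region D 192/240 = 80%, Region A 60/120 = 50%, Region E 30/120 = 25%.
With weight = n_sampled/n_responded per class, the weighted class total is n_sampled:
  Region D: 240 × 10.5 = 2520
  Region A: 120 × 11 = 1320
  Region E: 120 × 1.5 = 180
Adjusted estimate = 4020 / 480 = 8.375 → 8.4.

8.4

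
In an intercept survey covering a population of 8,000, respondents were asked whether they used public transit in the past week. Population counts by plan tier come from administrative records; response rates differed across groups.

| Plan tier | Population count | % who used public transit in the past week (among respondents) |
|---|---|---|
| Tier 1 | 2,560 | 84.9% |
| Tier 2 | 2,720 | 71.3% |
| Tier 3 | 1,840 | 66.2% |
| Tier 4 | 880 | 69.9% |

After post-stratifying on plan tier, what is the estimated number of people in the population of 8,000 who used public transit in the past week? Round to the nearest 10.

5,950

Each cell contributes its population count × the respondent rate:
  Tier 1: 2,560 × 84.9% = 2173.44
  Tier 2: 2,720 × 71.3% = 1939.36
  Tier 3: 1,840 × 66.2% = 1218.08
  Tier 4: 880 × 69.9% = 615.12
Estimated total = 5946 → 5,950.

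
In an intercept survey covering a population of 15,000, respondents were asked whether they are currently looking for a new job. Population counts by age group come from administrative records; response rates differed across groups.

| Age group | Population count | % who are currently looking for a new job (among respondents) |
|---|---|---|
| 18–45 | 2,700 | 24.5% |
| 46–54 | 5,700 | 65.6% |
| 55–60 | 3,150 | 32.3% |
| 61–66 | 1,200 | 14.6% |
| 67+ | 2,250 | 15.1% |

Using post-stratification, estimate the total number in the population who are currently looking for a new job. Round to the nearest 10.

Apply each group's respondent rate to its population count:
  18–45: 2,700 × 24.5% = 661.5
  46–54: 5,700 × 65.6% = 3739.2
  55–60: 3,150 × 32.3% = 1017.45
  61–66: 1,200 × 14.6% = 175.2
  67+: 2,250 × 15.1% = 339.75
Estimated total = 5933.1 → 5,930.

5,930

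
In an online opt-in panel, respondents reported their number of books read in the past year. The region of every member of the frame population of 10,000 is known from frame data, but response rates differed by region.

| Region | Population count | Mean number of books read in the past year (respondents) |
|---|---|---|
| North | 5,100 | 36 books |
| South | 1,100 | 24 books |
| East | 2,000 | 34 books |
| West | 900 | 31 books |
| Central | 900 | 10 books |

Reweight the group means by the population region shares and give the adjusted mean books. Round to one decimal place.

31.5

Each cell contributes population-share × respondent value:
  North: (5,100/10,000) × 36 = 18.36
  South: (1,100/10,000) × 24 = 2.64
  East: (2,000/10,000) × 34 = 6.8
  West: (900/10,000) × 31 = 2.79
  Central: (900/10,000) × 10 = 0.9
Post-stratified estimate = 31.49 → 31.5.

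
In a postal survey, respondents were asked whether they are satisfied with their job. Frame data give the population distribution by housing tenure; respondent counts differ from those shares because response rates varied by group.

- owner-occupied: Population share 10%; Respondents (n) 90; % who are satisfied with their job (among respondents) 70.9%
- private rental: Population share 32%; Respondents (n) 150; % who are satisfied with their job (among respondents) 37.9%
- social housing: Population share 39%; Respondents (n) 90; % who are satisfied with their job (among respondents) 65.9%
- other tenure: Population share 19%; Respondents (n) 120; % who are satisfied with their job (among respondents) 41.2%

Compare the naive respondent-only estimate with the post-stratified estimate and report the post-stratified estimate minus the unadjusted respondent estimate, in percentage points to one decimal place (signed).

+1.8 percentage points

Naive respondent-only estimate (weights = respondent counts):
  (90/450)×70.9 + (150/450)×37.9 + (90/450)×65.9 + (120/450)×41.2 = 50.98%
Post-stratifying to population shares instead:
  0.1×70.9 + 0.32×37.9 + 0.39×65.9 + 0.19×41.2 = 52.747%
Difference = 52.747 − 50.98 = 1.767 pp.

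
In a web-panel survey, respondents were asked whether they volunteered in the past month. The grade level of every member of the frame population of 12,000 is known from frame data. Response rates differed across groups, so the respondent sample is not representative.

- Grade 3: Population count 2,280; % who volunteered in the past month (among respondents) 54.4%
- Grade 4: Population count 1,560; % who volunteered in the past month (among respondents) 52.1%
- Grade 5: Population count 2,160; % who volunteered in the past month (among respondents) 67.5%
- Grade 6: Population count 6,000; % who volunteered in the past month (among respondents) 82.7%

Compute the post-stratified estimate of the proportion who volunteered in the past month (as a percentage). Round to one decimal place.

70.6%

Reweight to the known grade level distribution:
  Grade 3: (2,280/12,000) × 54.4 = 10.336
  Grade 4: (1,560/12,000) × 52.1 = 6.773
  Grade 5: (2,160/12,000) × 67.5 = 12.15
  Grade 6: (6,000/12,000) × 82.7 = 41.35
Post-stratified estimate = 70.609 → 70.6%.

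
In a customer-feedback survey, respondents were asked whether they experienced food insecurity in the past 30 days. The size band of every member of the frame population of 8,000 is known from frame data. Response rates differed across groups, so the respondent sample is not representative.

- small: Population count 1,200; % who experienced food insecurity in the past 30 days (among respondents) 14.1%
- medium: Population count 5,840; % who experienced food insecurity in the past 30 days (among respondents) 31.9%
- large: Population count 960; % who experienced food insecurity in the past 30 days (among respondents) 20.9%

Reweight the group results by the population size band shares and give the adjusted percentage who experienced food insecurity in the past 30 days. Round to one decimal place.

Weight each group's respondent value by its population share:
  small: (1,200/8,000) × 14.1 = 2.115
  medium: (5,840/8,000) × 31.9 = 23.287
  large: (960/8,000) × 20.9 = 2.508
Post-stratified estimate = 27.91 → 27.9%.

27.9%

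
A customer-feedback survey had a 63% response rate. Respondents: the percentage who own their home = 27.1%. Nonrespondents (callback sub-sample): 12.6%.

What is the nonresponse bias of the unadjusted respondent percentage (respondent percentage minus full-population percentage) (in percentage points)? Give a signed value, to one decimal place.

Nonresponse fraction = 1 − 0.63 = 0.37.
Bias = (nonresponse fraction) × (respondent percentage − nonrespondent percentage)
     = 0.37 × (27.1 − 12.6) = 0.37 × 14.5 = 5.365.

+5.4 percentage points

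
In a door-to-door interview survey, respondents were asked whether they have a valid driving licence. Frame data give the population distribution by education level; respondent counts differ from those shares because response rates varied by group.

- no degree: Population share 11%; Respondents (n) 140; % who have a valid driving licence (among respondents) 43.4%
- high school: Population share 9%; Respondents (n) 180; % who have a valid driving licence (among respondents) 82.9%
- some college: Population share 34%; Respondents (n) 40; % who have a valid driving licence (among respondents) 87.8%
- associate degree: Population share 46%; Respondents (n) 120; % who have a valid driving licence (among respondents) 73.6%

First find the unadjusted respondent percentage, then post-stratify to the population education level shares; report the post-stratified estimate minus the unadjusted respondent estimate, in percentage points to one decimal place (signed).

Naive respondent-only estimate (weights = respondent counts):
  (140/480)×43.4 + (180/480)×82.9 + (40/480)×87.8 + (120/480)×73.6 = 69.4625%
Post-stratifying to population shares instead:
  0.11×43.4 + 0.09×82.9 + 0.34×87.8 + 0.46×73.6 = 75.943%
Difference = 75.943 − 69.4625 = 6.4805 pp.

+6.5 percentage points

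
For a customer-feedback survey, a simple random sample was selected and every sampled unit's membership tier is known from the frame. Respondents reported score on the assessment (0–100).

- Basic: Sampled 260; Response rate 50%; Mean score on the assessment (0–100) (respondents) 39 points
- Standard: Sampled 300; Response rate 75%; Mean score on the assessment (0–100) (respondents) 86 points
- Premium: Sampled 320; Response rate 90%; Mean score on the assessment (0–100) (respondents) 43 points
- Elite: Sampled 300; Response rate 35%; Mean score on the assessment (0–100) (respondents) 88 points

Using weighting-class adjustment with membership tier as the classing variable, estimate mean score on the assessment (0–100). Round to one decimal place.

64.5

Weighting each respondent by the inverse class response rate inflates each class back to its sampled size, so the class weight is n_sampled:
  Basic: 260 × 39 = 10,140
  Standard: 300 × 86 = 25,800
  Premium: 320 × 43 = 13,760
  Elite: 300 × 88 = 26,400
Adjusted estimate = 76,100 / 1,180 = 64.4915 → 64.5.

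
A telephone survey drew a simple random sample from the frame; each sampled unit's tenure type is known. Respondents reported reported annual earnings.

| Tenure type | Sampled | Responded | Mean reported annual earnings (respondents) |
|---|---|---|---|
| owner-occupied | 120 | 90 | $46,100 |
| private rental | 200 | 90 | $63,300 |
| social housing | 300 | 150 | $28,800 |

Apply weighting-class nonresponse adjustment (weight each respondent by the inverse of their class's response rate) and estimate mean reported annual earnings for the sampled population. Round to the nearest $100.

Class response rates: owner-occupied 90/120 = 75%, private rental 90/200 = 45%, social housing 150/300 = 50%.
Weighting each respondent by the inverse class response rate inflates each class back to its sampled size, so the class weight is n_sampled:
  owner-occupied: 120 × 46,100 = 5,532,000
  private rental: 200 × 63,300 = 12,660,000
  social housing: 300 × 28,800 = 8,640,000
Adjusted estimate = 26,832,000 / 620 = 43277.4 → $43,300.

$43,300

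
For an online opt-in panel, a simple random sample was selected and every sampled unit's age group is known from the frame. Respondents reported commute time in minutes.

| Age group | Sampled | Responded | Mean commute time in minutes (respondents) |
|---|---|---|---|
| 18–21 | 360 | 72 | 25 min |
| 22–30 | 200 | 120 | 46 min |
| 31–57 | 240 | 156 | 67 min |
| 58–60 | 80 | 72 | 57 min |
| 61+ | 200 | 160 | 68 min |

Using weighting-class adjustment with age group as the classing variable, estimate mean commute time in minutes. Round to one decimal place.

Class response rates: 18–21 72/360 = 20%, 22–30 120/200 = 60%, 31–57 156/240 = 65%, 58–60 72/80 = 90%, 61+ 160/200 = 80%.
Inverse-response-rate weighting restores each class to its sampled count, so class totals weight by n_sampled:
  18–21: 360 × 25 = 9000
  22–30: 200 × 46 = 9200
  31–57: 240 × 67 = 16,080
  58–60: 80 × 57 = 4560
  61+: 200 × 68 = 13,600
Adjusted estimate = 52,440 / 1,080 = 48.5556 → 48.6.

48.6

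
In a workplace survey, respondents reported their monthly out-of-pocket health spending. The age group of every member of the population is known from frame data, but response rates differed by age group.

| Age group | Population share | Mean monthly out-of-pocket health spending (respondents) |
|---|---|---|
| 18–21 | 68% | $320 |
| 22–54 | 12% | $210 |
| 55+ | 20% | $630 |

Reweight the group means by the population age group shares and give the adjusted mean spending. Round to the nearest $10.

$370

Each cell contributes population-share × respondent value:
  18–21: 0.68 × 320 = 217.6
  22–54: 0.12 × 210 = 25.2
  55+: 0.2 × 630 = 126
Post-stratified estimate = 368.8 → $370.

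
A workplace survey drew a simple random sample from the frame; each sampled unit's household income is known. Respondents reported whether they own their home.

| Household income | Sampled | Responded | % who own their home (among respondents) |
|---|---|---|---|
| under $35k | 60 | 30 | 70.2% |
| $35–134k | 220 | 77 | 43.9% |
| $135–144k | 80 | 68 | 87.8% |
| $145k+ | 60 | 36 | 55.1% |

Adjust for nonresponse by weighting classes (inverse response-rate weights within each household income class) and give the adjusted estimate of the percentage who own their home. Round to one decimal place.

57.6%

Class response rates: under $35k 30/60 = 50%, $35–134k 77/220 = 35%, $135–144k 68/80 = 85%, $145k+ 36/60 = 60%.
Weighting each respondent by the inverse class response rate inflates each class back to its sampled size, so the class weight is n_sampled:
  under $35k: 60 × 70.2 = 4212
  $35–134k: 220 × 43.9 = 9658
  $135–144k: 80 × 87.8 = 7024
  $145k+: 60 × 55.1 = 3306
Adjusted estimate = 24,200 / 420 = 57.619 → 57.6%.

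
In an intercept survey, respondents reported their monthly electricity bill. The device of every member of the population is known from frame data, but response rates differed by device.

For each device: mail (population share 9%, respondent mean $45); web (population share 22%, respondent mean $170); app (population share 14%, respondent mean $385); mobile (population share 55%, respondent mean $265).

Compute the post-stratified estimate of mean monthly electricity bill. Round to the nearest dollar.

Each cell contributes population-share × respondent value:
  mail: 0.09 × 45 = 4.05
  web: 0.22 × 170 = 37.4
  app: 0.14 × 385 = 53.9
  mobile: 0.55 × 265 = 145.75
Post-stratified estimate = 241.1 → $241.

$241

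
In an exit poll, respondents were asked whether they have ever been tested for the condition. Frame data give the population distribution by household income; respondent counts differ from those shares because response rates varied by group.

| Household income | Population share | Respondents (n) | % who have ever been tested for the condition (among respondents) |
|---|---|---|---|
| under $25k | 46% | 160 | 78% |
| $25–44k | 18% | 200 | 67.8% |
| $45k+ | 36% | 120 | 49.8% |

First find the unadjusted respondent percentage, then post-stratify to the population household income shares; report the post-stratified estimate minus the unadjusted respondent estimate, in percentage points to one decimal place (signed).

Without adjustment, the pooled respondent share is:
  (160/480)×78 + (200/480)×67.8 + (120/480)×49.8 = 66.7%
Post-stratifying to population shares instead:
  0.46×78 + 0.18×67.8 + 0.36×49.8 = 66.012%
Difference = 66.012 − 66.7 = -0.688 pp.

-0.7 percentage points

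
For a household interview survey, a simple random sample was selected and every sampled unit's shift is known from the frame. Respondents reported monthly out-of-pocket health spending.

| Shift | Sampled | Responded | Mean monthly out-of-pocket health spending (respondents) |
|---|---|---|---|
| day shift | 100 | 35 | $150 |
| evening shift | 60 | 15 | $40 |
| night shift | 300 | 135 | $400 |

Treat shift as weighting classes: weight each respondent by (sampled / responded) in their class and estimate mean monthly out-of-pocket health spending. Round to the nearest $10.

Class response rates: day shift 35/100 = 35%, evening shift 15/60 = 25%, night shift 135/300 = 45%.
Weighting each respondent by the inverse class response rate inflates each class back to its sampled size, so the class weight is n_sampled:
  day shift: 100 × 150 = 15,000
  evening shift: 60 × 40 = 2400
  night shift: 300 × 400 = 120,000
Adjusted estimate = 137,400 / 460 = 298.696 → $300.

$300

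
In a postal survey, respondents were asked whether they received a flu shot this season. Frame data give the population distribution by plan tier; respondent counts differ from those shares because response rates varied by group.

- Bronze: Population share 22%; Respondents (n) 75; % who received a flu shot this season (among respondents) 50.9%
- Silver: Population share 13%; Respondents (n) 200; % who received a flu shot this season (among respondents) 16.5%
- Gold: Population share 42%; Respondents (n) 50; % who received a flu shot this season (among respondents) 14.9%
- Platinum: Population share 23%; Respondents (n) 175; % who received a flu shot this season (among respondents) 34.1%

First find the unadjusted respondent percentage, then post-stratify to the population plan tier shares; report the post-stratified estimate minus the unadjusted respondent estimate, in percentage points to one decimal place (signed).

Naive respondent-only estimate (weights = respondent counts):
  (75/500)×50.9 + (200/500)×16.5 + (50/500)×14.9 + (175/500)×34.1 = 27.66%
Post-stratifying to population shares instead:
  0.22×50.9 + 0.13×16.5 + 0.42×14.9 + 0.23×34.1 = 27.444%
Difference = 27.444 − 27.66 = -0.216 pp.

-0.2 percentage points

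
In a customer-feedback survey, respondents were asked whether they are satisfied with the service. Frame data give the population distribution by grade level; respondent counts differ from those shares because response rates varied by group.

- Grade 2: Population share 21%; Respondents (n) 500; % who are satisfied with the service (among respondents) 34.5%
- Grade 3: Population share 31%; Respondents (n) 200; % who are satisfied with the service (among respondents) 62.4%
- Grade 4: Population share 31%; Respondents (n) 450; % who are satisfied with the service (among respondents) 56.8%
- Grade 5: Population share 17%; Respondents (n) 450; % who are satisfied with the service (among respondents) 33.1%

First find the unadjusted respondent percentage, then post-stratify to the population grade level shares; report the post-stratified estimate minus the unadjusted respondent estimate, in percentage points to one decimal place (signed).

+6.0 percentage points

Naive respondent-only estimate (weights = respondent counts):
  (500/1600)×34.5 + (200/1600)×62.4 + (450/1600)×56.8 + (450/1600)×33.1 = 43.8656%
Reweighting by population grade level shares:
  0.21×34.5 + 0.31×62.4 + 0.31×56.8 + 0.17×33.1 = 49.824%
Difference = 49.824 − 43.8656 = 5.9584 pp.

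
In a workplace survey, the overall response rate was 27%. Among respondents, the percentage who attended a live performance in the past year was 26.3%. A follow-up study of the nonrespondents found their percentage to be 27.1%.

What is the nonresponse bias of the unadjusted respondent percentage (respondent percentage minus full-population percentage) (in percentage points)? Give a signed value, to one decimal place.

-0.6 percentage points

Nonresponse fraction = 1 − 0.27 = 0.73.
Bias = (nonresponse fraction) × (respondent percentage − nonrespondent percentage)
     = 0.73 × (26.3 − 27.1) = 0.73 × -0.8 = -0.584.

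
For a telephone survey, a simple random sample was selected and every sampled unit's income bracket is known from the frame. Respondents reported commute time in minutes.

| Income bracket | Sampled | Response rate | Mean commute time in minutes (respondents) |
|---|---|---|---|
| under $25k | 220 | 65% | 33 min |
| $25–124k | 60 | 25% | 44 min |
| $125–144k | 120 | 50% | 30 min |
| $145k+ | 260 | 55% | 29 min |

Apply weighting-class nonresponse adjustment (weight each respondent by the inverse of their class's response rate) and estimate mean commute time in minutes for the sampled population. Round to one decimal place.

31.9

Each respondent's weight = sampled/responded in their class; summing within a class gives n_sampled, so:
  under $25k: 220 × 33 = 7260
  $25–124k: 60 × 44 = 2640
  $125–144k: 120 × 30 = 3600
  $145k+: 260 × 29 = 7540
Adjusted estimate = 21,040 / 660 = 31.8788 → 31.9.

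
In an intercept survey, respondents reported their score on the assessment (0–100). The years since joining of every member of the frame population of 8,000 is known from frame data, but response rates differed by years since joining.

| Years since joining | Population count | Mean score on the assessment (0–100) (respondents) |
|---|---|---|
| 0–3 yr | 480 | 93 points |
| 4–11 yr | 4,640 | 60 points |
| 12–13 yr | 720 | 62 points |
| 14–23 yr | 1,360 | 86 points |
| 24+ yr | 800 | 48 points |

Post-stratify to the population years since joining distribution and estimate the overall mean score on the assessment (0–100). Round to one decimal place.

Reweight to the known years since joining distribution:
  0–3 yr: (480/8,000) × 93 = 5.58
  4–11 yr: (4,640/8,000) × 60 = 34.8
  12–13 yr: (720/8,000) × 62 = 5.58
  14–23 yr: (1,360/8,000) × 86 = 14.62
  24+ yr: (800/8,000) × 48 = 4.8
Post-stratified estimate = 65.38 → 65.4.

65.4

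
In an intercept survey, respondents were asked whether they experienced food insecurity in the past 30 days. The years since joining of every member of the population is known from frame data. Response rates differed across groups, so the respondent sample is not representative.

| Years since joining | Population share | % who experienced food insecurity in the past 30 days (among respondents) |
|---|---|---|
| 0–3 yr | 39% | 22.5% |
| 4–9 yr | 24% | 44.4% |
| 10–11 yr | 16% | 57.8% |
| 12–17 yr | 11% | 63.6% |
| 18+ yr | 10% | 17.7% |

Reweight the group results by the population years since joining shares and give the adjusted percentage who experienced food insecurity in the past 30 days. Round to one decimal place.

37.4%

Each cell contributes population-share × respondent value:
  0–3 yr: 0.39 × 22.5 = 8.775
  4–9 yr: 0.24 × 44.4 = 10.656
  10–11 yr: 0.16 × 57.8 = 9.248
  12–17 yr: 0.11 × 63.6 = 6.996
  18+ yr: 0.1 × 17.7 = 1.77
Post-stratified estimate = 37.445 → 37.4%.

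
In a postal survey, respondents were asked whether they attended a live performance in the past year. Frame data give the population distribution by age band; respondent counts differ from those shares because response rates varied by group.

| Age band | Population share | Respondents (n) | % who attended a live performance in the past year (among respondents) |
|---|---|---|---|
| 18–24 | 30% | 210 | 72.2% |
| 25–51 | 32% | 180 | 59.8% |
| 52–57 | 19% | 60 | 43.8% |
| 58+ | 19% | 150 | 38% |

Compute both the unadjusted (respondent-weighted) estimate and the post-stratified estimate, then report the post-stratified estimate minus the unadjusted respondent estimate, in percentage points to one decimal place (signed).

Without adjustment, the pooled respondent share is:
  (210/600)×72.2 + (180/600)×59.8 + (60/600)×43.8 + (150/600)×38 = 57.09%
Reweighting by population age band shares:
  0.3×72.2 + 0.32×59.8 + 0.19×43.8 + 0.19×38 = 56.338%
Difference = 56.338 − 57.09 = -0.752 pp.

-0.8 percentage points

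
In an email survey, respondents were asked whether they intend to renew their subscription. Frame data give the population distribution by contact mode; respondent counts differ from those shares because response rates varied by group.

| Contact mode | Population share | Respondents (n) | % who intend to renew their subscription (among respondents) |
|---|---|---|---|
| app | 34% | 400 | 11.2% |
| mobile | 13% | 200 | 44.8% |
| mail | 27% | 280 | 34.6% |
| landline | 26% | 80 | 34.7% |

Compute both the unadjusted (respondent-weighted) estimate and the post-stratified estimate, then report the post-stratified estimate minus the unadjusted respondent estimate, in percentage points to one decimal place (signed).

+1.0 percentage points

Unadjusted (pooled respondent) estimate weights by respondent counts:
  (400/960)×11.2 + (200/960)×44.8 + (280/960)×34.6 + (80/960)×34.7 = 26.9833%
Post-stratified estimate weights by population shares:
  0.34×11.2 + 0.13×44.8 + 0.27×34.6 + 0.26×34.7 = 27.996%
Difference = 27.996 − 26.9833 = 1.0127 pp.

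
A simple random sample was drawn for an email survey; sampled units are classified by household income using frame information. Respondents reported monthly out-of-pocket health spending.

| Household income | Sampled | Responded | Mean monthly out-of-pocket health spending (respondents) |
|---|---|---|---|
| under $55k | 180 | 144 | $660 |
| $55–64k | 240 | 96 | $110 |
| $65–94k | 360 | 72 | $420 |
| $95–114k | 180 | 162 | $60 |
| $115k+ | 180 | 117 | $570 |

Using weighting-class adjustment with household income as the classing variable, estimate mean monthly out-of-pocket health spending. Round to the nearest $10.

$360

Response rates by class: under $55k 144/180 = 80%, $55–64k 96/240 = 40%, $65–94k 72/360 = 20%, $95–114k 162/180 = 90%, $115k+ 117/180 = 65%.
Inverse-response-rate weighting restores each class to its sampled count, so class totals weight by n_sampled:
  under $55k: 180 × 660 = 118,800
  $55–64k: 240 × 110 = 26,400
  $65–94k: 360 × 420 = 151,200
  $95–114k: 180 × 60 = 10,800
  $115k+: 180 × 570 = 102,600
Adjusted estimate = 409,800 / 1,140 = 359.474 → $360.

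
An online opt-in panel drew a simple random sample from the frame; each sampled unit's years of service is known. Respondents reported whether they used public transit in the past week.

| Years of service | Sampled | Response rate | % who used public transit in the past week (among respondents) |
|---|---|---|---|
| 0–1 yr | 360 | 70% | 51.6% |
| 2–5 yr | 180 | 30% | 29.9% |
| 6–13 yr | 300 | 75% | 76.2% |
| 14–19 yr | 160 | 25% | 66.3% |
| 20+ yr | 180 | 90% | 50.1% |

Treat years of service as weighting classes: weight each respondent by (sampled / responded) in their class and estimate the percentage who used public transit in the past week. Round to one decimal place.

56.3%

Weighting each respondent by the inverse class response rate inflates each class back to its sampled size, so the class weight is n_sampled:
  0–1 yr: 360 × 51.6 = 18,576
  2–5 yr: 180 × 29.9 = 5382
  6–13 yr: 300 × 76.2 = 22,860
  14–19 yr: 160 × 66.3 = 10,608
  20+ yr: 180 × 50.1 = 9018
Adjusted estimate = 66,444 / 1,180 = 56.3085 → 56.3%.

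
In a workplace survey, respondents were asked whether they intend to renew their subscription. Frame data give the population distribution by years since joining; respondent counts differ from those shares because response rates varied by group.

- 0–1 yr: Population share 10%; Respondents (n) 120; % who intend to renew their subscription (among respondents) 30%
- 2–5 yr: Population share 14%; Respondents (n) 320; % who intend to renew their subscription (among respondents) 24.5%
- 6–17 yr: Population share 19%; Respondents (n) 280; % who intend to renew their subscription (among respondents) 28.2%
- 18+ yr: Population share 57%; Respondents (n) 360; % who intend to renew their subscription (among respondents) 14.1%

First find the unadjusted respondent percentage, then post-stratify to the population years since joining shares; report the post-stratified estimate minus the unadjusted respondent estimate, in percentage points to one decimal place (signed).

Naive respondent-only estimate (weights = respondent counts):
  (120/1080)×30 + (320/1080)×24.5 + (280/1080)×28.2 + (360/1080)×14.1 = 22.6037%
Reweighting by population years since joining shares:
  0.1×30 + 0.14×24.5 + 0.19×28.2 + 0.57×14.1 = 19.825%
Difference = 19.825 − 22.6037 = -2.7787 pp.

-2.8 percentage points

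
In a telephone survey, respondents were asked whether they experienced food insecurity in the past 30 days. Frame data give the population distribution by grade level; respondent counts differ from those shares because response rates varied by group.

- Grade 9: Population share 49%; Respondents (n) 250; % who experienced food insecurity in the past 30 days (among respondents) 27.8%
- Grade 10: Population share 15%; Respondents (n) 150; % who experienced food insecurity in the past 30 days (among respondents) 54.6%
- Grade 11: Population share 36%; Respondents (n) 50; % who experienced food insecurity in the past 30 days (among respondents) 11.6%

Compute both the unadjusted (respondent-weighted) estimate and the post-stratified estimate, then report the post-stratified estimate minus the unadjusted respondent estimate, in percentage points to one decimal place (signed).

Naive respondent-only estimate (weights = respondent counts):
  (250/450)×27.8 + (150/450)×54.6 + (50/450)×11.6 = 34.9333%
Reweighting by population grade level shares:
  0.49×27.8 + 0.15×54.6 + 0.36×11.6 = 25.988%
Difference = 25.988 − 34.9333 = -8.9453 pp.

-8.9 percentage points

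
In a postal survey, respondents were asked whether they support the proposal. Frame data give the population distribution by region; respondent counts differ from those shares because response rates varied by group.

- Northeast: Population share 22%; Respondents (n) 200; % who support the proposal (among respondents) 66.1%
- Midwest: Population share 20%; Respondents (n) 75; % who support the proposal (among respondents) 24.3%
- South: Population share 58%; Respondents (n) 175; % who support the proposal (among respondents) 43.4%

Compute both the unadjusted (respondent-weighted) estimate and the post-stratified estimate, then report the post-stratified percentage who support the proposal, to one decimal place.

Naive respondent-only estimate (weights = respondent counts):
  (200/450)×66.1 + (75/450)×24.3 + (175/450)×43.4 = 50.3056%
Post-stratified estimate weights by population shares:
  0.22×66.1 + 0.2×24.3 + 0.58×43.4 = 44.574%

44.6%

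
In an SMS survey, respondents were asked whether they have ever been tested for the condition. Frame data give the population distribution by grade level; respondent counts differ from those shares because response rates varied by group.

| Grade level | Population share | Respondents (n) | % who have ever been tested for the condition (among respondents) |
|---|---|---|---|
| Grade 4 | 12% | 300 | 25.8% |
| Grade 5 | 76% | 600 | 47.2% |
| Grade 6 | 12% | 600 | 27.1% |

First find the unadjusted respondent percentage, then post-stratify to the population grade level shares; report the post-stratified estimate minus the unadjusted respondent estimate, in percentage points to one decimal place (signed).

+7.3 percentage points

Naive respondent-only estimate (weights = respondent counts):
  (300/1500)×25.8 + (600/1500)×47.2 + (600/1500)×27.1 = 34.88%
Reweighting by population grade level shares:
  0.12×25.8 + 0.76×47.2 + 0.12×27.1 = 42.22%
Difference = 42.22 − 34.88 = 7.34 pp.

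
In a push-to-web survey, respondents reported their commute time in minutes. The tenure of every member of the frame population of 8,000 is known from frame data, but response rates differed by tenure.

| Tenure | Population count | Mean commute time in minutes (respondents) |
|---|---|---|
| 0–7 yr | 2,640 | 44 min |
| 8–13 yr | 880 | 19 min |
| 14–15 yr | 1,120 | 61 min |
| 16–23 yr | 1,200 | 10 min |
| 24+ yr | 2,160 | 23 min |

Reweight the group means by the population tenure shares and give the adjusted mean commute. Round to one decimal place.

32.9

Weight each group's respondent value by its population share:
  0–7 yr: (2,640/8,000) × 44 = 14.52
  8–13 yr: (880/8,000) × 19 = 2.09
  14–15 yr: (1,120/8,000) × 61 = 8.54
  16–23 yr: (1,200/8,000) × 10 = 1.5
  24+ yr: (2,160/8,000) × 23 = 6.21
Post-stratified estimate = 32.86 → 32.9.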